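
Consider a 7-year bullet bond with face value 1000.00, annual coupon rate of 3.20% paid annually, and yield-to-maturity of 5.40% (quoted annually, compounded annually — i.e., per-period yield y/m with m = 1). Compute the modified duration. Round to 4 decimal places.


Coupon per period c = face * coupon_rate / m = 32.000000
Periods per year m = 1; per-period yield y/m = 0.054000
Number of cashflows N = 7
Cashflows (t years, CF_t, discount factor 1/(1+y/m)^(m*t), PV):
  t = 1.0000: CF_t = 32.000000, DF = 0.948767, PV = 30.360531
  t = 2.0000: CF_t = 32.000000, DF = 0.900158, PV = 28.805058
  t = 3.0000: CF_t = 32.000000, DF = 0.854040, PV = 27.329277
  t = 4.0000: CF_t = 32.000000, DF = 0.810285, PV = 25.929106
  t = 5.0000: CF_t = 32.000000, DF = 0.768771, PV = 24.600669
  t = 6.0000: CF_t = 32.000000, DF = 0.729384, PV = 23.340294
  t = 7.0000: CF_t = 1032.000000, DF = 0.692015, PV = 714.159835
Price P = sum_t PV_t = 874.524770
First compute Macaulay numerator sum_t t * PV_t:
  t * PV_t at t = 1.0000: 30.360531
  t * PV_t at t = 2.0000: 57.610116
  t * PV_t at t = 3.0000: 81.987832
  t * PV_t at t = 4.0000: 103.716422
  t * PV_t at t = 5.0000: 123.003347
  t * PV_t at t = 6.0000: 140.041761
  t * PV_t at t = 7.0000: 4999.118842
Macaulay duration D = 5535.838851 / 874.524770 = 6.330111
Modified duration = D / (1 + y/m) = 6.330111 / (1 + 0.054000) = 6.005798

Answer: Modified duration = 6.0058


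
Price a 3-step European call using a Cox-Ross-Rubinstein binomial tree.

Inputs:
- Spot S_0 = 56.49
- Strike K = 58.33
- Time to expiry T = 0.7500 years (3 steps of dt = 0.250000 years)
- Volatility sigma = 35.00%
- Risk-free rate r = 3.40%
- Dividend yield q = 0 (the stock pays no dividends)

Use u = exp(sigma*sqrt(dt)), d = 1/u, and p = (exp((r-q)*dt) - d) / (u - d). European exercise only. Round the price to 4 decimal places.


dt = T/N = 0.250000
u = exp(sigma*sqrt(dt)) = 1.191246; d = 1/u = 0.839457
p = (exp((r-q)*dt) - d) / (u - d) = 0.480626
Discount per step: exp(-r*dt) = 0.991536
Stock lattice S(k, i) with i counting down-moves:
  k=0: S(0,0) = 56.4900
  k=1: S(1,0) = 67.2935; S(1,1) = 47.4209
  k=2: S(2,0) = 80.1631; S(2,1) = 56.4900; S(2,2) = 39.8078
  k=3: S(3,0) = 95.4940; S(3,1) = 67.2935; S(3,2) = 47.4209; S(3,3) = 33.4170
Terminal payoffs V(N, i) = max(S_T - K, 0):
  V(3,0) = 37.164020; V(3,1) = 8.963499; V(3,2) = 0.000000; V(3,3) = 0.000000
Backward induction: V(k, i) = exp(-r*dt) * [p * V(k+1, i) + (1-p) * V(k+1, i+1)].
  V(2,0) = exp(-r*dt) * [p*37.164020 + (1-p)*8.963499] = 22.326830
  V(2,1) = exp(-r*dt) * [p*8.963499 + (1-p)*0.000000] = 4.271631
  V(2,2) = exp(-r*dt) * [p*0.000000 + (1-p)*0.000000] = 0.000000
  V(1,0) = exp(-r*dt) * [p*22.326830 + (1-p)*4.271631] = 12.839834
  V(1,1) = exp(-r*dt) * [p*4.271631 + (1-p)*0.000000] = 2.035682
  V(0,0) = exp(-r*dt) * [p*12.839834 + (1-p)*2.035682] = 7.167262

Answer: Price = V(0,0) = 7.1673


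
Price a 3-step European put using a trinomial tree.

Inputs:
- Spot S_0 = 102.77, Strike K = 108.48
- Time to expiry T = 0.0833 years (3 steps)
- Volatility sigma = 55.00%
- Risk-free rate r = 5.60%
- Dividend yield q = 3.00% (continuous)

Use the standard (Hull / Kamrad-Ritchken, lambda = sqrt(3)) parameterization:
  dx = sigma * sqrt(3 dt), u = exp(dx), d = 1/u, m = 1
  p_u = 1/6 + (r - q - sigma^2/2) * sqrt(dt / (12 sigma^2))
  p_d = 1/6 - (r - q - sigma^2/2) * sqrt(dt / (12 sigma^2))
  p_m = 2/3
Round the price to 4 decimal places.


Answer: Price = V(0,0) = 9.8830

Derivation:
dt = T/N = 0.027767; dx = sigma*sqrt(3*dt) = 0.158740
u = exp(dx) = 1.172033; d = 1/u = 0.853219
p_u = 0.155712, p_m = 0.666667, p_d = 0.177621
Discount per step: exp(-r*dt) = 0.998446
Stock lattice S(k, j) with j the centered position index:
  k=0: S(0,+0) = 102.7700
  k=1: S(1,-1) = 87.6853; S(1,+0) = 102.7700; S(1,+1) = 120.4498
  k=2: S(2,-2) = 74.8147; S(2,-1) = 87.6853; S(2,+0) = 102.7700; S(2,+1) = 120.4498; S(2,+2) = 141.1711
  k=3: S(3,-3) = 63.8333; S(3,-2) = 74.8147; S(3,-1) = 87.6853; S(3,+0) = 102.7700; S(3,+1) = 120.4498; S(3,+2) = 141.1711; S(3,+3) = 165.4571
Terminal payoffs V(N, j) = max(K - S_T, 0):
  V(3,-3) = 44.646714; V(3,-2) = 33.665303; V(3,-1) = 20.794731; V(3,+0) = 5.710000; V(3,+1) = 0.000000; V(3,+2) = 0.000000; V(3,+3) = 0.000000
Backward induction: V(k, j) = exp(-r*dt) * [p_u * V(k+1, j+1) + p_m * V(k+1, j) + p_d * V(k+1, j-1)]
  V(2,-2) = exp(-r*dt) * [p_u*20.794731 + p_m*33.665303 + p_d*44.646714] = 33.559502
  V(2,-1) = exp(-r*dt) * [p_u*5.710000 + p_m*20.794731 + p_d*33.665303] = 20.699725
  V(2,+0) = exp(-r*dt) * [p_u*0.000000 + p_m*5.710000 + p_d*20.794731] = 7.488594
  V(2,+1) = exp(-r*dt) * [p_u*0.000000 + p_m*0.000000 + p_d*5.710000] = 1.012640
  V(2,+2) = exp(-r*dt) * [p_u*0.000000 + p_m*0.000000 + p_d*0.000000] = 0.000000
  V(1,-1) = exp(-r*dt) * [p_u*7.488594 + p_m*20.699725 + p_d*33.559502] = 20.894241
  V(1,+0) = exp(-r*dt) * [p_u*1.012640 + p_m*7.488594 + p_d*20.699725] = 8.813068
  V(1,+1) = exp(-r*dt) * [p_u*0.000000 + p_m*1.012640 + p_d*7.488594] = 2.002110
  V(0,+0) = exp(-r*dt) * [p_u*2.002110 + p_m*8.813068 + p_d*20.894241] = 9.883009


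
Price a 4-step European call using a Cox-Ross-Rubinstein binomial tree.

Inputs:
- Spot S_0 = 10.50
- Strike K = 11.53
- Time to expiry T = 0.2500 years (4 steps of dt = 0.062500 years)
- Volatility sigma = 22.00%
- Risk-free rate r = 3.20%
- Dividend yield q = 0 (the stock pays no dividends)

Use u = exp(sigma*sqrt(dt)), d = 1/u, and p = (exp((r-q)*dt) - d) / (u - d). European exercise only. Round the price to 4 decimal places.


dt = T/N = 0.062500
u = exp(sigma*sqrt(dt)) = 1.056541; d = 1/u = 0.946485
p = (exp((r-q)*dt) - d) / (u - d) = 0.504444
Discount per step: exp(-r*dt) = 0.998002
Stock lattice S(k, i) with i counting down-moves:
  k=0: S(0,0) = 10.5000
  k=1: S(1,0) = 11.0937; S(1,1) = 9.9381
  k=2: S(2,0) = 11.7209; S(2,1) = 10.5000; S(2,2) = 9.4063
  k=3: S(3,0) = 12.3836; S(3,1) = 11.0937; S(3,2) = 9.9381; S(3,3) = 8.9029
  k=4: S(4,0) = 13.0838; S(4,1) = 11.7209; S(4,2) = 10.5000; S(4,3) = 9.4063; S(4,4) = 8.4264
Terminal payoffs V(N, i) = max(S_T - K, 0):
  V(4,0) = 1.553806; V(4,1) = 0.190920; V(4,2) = 0.000000; V(4,3) = 0.000000; V(4,4) = 0.000000
Backward induction: V(k, i) = exp(-r*dt) * [p * V(k+1, i) + (1-p) * V(k+1, i+1)].
  V(3,0) = exp(-r*dt) * [p*1.553806 + (1-p)*0.190920] = 0.876665
  V(3,1) = exp(-r*dt) * [p*0.190920 + (1-p)*0.000000] = 0.096116
  V(3,2) = exp(-r*dt) * [p*0.000000 + (1-p)*0.000000] = 0.000000
  V(3,3) = exp(-r*dt) * [p*0.000000 + (1-p)*0.000000] = 0.000000
  V(2,0) = exp(-r*dt) * [p*0.876665 + (1-p)*0.096116] = 0.488881
  V(2,1) = exp(-r*dt) * [p*0.096116 + (1-p)*0.000000] = 0.048388
  V(2,2) = exp(-r*dt) * [p*0.000000 + (1-p)*0.000000] = 0.000000
  V(1,0) = exp(-r*dt) * [p*0.488881 + (1-p)*0.048388] = 0.270051
  V(1,1) = exp(-r*dt) * [p*0.048388 + (1-p)*0.000000] = 0.024360
  V(0,0) = exp(-r*dt) * [p*0.270051 + (1-p)*0.024360] = 0.148002

Answer: Price = V(0,0) = 0.1480


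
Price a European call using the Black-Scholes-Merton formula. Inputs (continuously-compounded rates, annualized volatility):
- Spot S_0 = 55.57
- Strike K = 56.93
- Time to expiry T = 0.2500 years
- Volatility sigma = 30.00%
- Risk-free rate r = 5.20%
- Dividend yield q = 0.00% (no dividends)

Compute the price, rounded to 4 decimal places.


d1 = (ln(S/K) + (r - q + 0.5*sigma^2) * T) / (sigma * sqrt(T)) = 0.00047363
d2 = d1 - sigma * sqrt(T) = -0.14952637
exp(-rT) = 0.98708414; exp(-qT) = 1.00000000
C = S_0 * exp(-qT) * N(d1) - K * exp(-rT) * N(d2)
N(d1) = 0.50018895; N(d2) = 0.44056915
C = 55.5700 * 1.00000000 * 0.50018895 - 56.9300 * 0.98708414 * 0.44056915 = 3.0378

Answer: Price = 3.0378


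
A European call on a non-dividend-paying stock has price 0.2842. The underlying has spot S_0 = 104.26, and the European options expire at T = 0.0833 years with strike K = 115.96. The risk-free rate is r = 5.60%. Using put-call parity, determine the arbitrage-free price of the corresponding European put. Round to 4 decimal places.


Answer: Put price = 11.4445

Derivation:
Put-call parity: C - P = S_0 * exp(-qT) - K * exp(-rT).
S_0 * exp(-qT) = 104.2600 * 1.00000000 = 104.26000000
K * exp(-rT) = 115.9600 * 0.99534606 = 115.42032950
P = C - S*exp(-qT) + K*exp(-rT)
P = 0.2842 - 104.26000000 + 115.42032950 = 11.4445


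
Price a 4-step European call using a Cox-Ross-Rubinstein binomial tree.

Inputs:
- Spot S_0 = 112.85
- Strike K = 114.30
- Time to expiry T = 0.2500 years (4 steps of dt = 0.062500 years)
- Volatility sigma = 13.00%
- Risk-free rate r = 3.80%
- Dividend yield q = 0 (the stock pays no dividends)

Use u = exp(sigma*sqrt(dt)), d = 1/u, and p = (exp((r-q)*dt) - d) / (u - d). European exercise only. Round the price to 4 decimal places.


Answer: Price = V(0,0) = 2.7881

Derivation:
dt = T/N = 0.062500
u = exp(sigma*sqrt(dt)) = 1.033034; d = 1/u = 0.968022
p = (exp((r-q)*dt) - d) / (u - d) = 0.528451
Discount per step: exp(-r*dt) = 0.997628
Stock lattice S(k, i) with i counting down-moves:
  k=0: S(0,0) = 112.8500
  k=1: S(1,0) = 116.5779; S(1,1) = 109.2413
  k=2: S(2,0) = 120.4289; S(2,1) = 112.8500; S(2,2) = 105.7481
  k=3: S(3,0) = 124.4071; S(3,1) = 116.5779; S(3,2) = 109.2413; S(3,3) = 102.3665
  k=4: S(4,0) = 128.5168; S(4,1) = 120.4289; S(4,2) = 112.8500; S(4,3) = 105.7481; S(4,4) = 99.0931
Terminal payoffs V(N, i) = max(S_T - K, 0):
  V(4,0) = 14.216783; V(4,1) = 6.128896; V(4,2) = 0.000000; V(4,3) = 0.000000; V(4,4) = 0.000000
Backward induction: V(k, i) = exp(-r*dt) * [p * V(k+1, i) + (1-p) * V(k+1, i+1)].
  V(3,0) = exp(-r*dt) * [p*14.216783 + (1-p)*6.128896] = 10.378272
  V(3,1) = exp(-r*dt) * [p*6.128896 + (1-p)*0.000000] = 3.231139
  V(3,2) = exp(-r*dt) * [p*0.000000 + (1-p)*0.000000] = 0.000000
  V(3,3) = exp(-r*dt) * [p*0.000000 + (1-p)*0.000000] = 0.000000
  V(2,0) = exp(-r*dt) * [p*10.378272 + (1-p)*3.231139] = 6.991425
  V(2,1) = exp(-r*dt) * [p*3.231139 + (1-p)*0.000000] = 1.703449
  V(2,2) = exp(-r*dt) * [p*0.000000 + (1-p)*0.000000] = 0.000000
  V(1,0) = exp(-r*dt) * [p*6.991425 + (1-p)*1.703449] = 4.487216
  V(1,1) = exp(-r*dt) * [p*1.703449 + (1-p)*0.000000] = 0.898054
  V(0,0) = exp(-r*dt) * [p*4.487216 + (1-p)*0.898054] = 2.788121


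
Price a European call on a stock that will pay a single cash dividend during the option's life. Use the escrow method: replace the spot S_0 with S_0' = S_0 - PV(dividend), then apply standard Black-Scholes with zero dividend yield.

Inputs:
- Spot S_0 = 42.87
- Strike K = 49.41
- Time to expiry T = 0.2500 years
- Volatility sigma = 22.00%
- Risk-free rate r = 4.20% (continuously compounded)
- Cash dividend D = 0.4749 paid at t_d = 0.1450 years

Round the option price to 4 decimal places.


PV(D) = D * exp(-r * t_d) = 0.4749 * 0.99392851 = 0.47201665
S_0' = S_0 - PV(D) = 42.8700 - 0.47201665 = 42.39798335
d1 = (ln(S_0'/K) + (r + sigma^2/2)*T) / (sigma*sqrt(T)) = -1.24092758
d2 = d1 - sigma*sqrt(T) = -1.35092758
exp(-rT) = 0.98955493
N(d1) = 0.10731625; N(d2) = 0.08835932
C = S_0' * N(d1) - K * exp(-rT) * N(d2) = 42.39798335 * 0.10731625 - 49.4100 * 0.98955493 * 0.08835932 = 0.2298

Answer: Price = 0.2298


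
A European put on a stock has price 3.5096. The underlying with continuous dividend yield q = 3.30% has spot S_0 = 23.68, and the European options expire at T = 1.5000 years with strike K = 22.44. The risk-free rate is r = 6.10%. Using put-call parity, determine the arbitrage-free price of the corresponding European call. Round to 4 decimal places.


Answer: Call price = 5.5681

Derivation:
Put-call parity: C - P = S_0 * exp(-qT) - K * exp(-rT).
S_0 * exp(-qT) = 23.6800 * 0.95170516 = 22.53637814
K * exp(-rT) = 22.4400 * 0.91256132 = 20.47787593
C = P + S*exp(-qT) - K*exp(-rT)
C = 3.5096 + 22.53637814 - 20.47787593 = 5.5681


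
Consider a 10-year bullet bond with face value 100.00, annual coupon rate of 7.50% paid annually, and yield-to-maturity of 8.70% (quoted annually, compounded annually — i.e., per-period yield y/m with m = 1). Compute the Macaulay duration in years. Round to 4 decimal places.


Answer: Macaulay duration = 7.2595 years

Derivation:
Coupon per period c = face * coupon_rate / m = 7.500000
Periods per year m = 1; per-period yield y/m = 0.087000
Number of cashflows N = 10
Cashflows (t years, CF_t, discount factor 1/(1+y/m)^(m*t), PV):
  t = 1.0000: CF_t = 7.500000, DF = 0.919963, PV = 6.899724
  t = 2.0000: CF_t = 7.500000, DF = 0.846332, PV = 6.347492
  t = 3.0000: CF_t = 7.500000, DF = 0.778595, PV = 5.839459
  t = 4.0000: CF_t = 7.500000, DF = 0.716278, PV = 5.372088
  t = 5.0000: CF_t = 7.500000, DF = 0.658950, PV = 4.942123
  t = 6.0000: CF_t = 7.500000, DF = 0.606209, PV = 4.546571
  t = 7.0000: CF_t = 7.500000, DF = 0.557690, PV = 4.182678
  t = 8.0000: CF_t = 7.500000, DF = 0.513055, PV = 3.847910
  t = 9.0000: CF_t = 7.500000, DF = 0.471991, PV = 3.539936
  t = 10.0000: CF_t = 107.500000, DF = 0.434215, PV = 46.678084
Price P = sum_t PV_t = 92.196065
Macaulay numerator sum_t t * PV_t:
  t * PV_t at t = 1.0000: 6.899724
  t * PV_t at t = 2.0000: 12.694984
  t * PV_t at t = 3.0000: 17.518378
  t * PV_t at t = 4.0000: 21.488350
  t * PV_t at t = 5.0000: 24.710615
  t * PV_t at t = 6.0000: 27.279427
  t * PV_t at t = 7.0000: 29.278748
  t * PV_t at t = 8.0000: 30.783280
  t * PV_t at t = 9.0000: 31.859421
  t * PV_t at t = 10.0000: 466.780842
Macaulay duration D = (sum_t t * PV_t) / P = 669.293770 / 92.196065 = 7.259461


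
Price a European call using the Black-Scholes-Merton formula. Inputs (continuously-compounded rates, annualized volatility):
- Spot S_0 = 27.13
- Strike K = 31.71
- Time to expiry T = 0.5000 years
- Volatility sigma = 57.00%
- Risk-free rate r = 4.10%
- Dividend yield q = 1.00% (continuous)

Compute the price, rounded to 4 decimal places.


d1 = (ln(S/K) + (r - q + 0.5*sigma^2) * T) / (sigma * sqrt(T)) = -0.14704586
d2 = d1 - sigma * sqrt(T) = -0.55009673
exp(-rT) = 0.97970870; exp(-qT) = 0.99501248
C = S_0 * exp(-qT) * N(d1) - K * exp(-rT) * N(d2)
N(d1) = 0.44154791; N(d2) = 0.29112652
C = 27.1300 * 0.99501248 * 0.44154791 - 31.7100 * 0.97970870 * 0.29112652 = 2.8751

Answer: Price = 2.8751


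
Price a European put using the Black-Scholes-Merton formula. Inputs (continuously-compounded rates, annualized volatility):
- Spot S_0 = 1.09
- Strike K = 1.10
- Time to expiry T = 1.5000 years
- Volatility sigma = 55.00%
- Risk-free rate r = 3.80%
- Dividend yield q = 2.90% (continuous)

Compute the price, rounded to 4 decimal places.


d1 = (ln(S/K) + (r - q + 0.5*sigma^2) * T) / (sigma * sqrt(T)) = 0.34328859
d2 = d1 - sigma * sqrt(T) = -0.33032109
exp(-rT) = 0.94459407; exp(-qT) = 0.95743255
P = K * exp(-rT) * N(-d2) - S_0 * exp(-qT) * N(-d1)
N(-d1) = 0.36569068; N(-d2) = 0.62942132
P = 1.1000 * 0.94459407 * 0.62942132 - 1.0900 * 0.95743255 * 0.36569068 = 0.2724

Answer: Price = 0.2724


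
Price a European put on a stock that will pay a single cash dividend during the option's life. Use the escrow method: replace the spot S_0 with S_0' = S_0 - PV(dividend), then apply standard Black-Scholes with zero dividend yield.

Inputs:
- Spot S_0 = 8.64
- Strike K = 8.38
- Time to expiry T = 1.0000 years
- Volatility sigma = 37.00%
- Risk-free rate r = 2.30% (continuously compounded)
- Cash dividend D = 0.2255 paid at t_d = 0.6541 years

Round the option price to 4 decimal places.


PV(D) = D * exp(-r * t_d) = 0.2255 * 0.98506830 = 0.22213290
S_0' = S_0 - PV(D) = 8.6400 - 0.22213290 = 8.41786710
d1 = (ln(S_0'/K) + (r + sigma^2/2)*T) / (sigma*sqrt(T)) = 0.25934748
d2 = d1 - sigma*sqrt(T) = -0.11065252
exp(-rT) = 0.97726248
N(-d1) = 0.39768357; N(-d2) = 0.54405405
P = K * exp(-rT) * N(-d2) - S_0' * N(-d1) = 8.3800 * 0.97726248 * 0.54405405 - 8.41786710 * 0.39768357 = 1.1079

Answer: Price = 1.1079


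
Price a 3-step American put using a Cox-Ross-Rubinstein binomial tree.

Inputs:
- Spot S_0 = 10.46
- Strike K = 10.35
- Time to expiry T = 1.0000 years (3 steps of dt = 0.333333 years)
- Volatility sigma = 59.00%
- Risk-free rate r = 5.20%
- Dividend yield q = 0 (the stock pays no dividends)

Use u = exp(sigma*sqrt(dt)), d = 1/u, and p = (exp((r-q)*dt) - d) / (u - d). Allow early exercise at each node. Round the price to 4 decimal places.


dt = T/N = 0.333333
u = exp(sigma*sqrt(dt)) = 1.405842; d = 1/u = 0.711317
p = (exp((r-q)*dt) - d) / (u - d) = 0.440829
Discount per step: exp(-r*dt) = 0.982816
Stock lattice S(k, i) with i counting down-moves:
  k=0: S(0,0) = 10.4600
  k=1: S(1,0) = 14.7051; S(1,1) = 7.4404
  k=2: S(2,0) = 20.6731; S(2,1) = 10.4600; S(2,2) = 5.2925
  k=3: S(3,0) = 29.0631; S(3,1) = 14.7051; S(3,2) = 7.4404; S(3,3) = 3.7646
Terminal payoffs V(N, i) = max(K - S_T, 0):
  V(3,0) = 0.000000; V(3,1) = 0.000000; V(3,2) = 2.909621; V(3,3) = 6.585374
Backward induction: V(k, i) = exp(-r*dt) * [p * V(k+1, i) + (1-p) * V(k+1, i+1)]; then take max(V_cont, immediate exercise) for American.
  V(2,0) = exp(-r*dt) * [p*0.000000 + (1-p)*0.000000] = 0.000000; exercise = 0.000000; V(2,0) = max -> 0.000000
  V(2,1) = exp(-r*dt) * [p*0.000000 + (1-p)*2.909621] = 1.599016; exercise = 0.000000; V(2,1) = max -> 1.599016
  V(2,2) = exp(-r*dt) * [p*2.909621 + (1-p)*6.585374] = 4.879675; exercise = 5.057530; V(2,2) = max -> 5.057530
  V(1,0) = exp(-r*dt) * [p*0.000000 + (1-p)*1.599016] = 0.878758; exercise = 0.000000; V(1,0) = max -> 0.878758
  V(1,1) = exp(-r*dt) * [p*1.599016 + (1-p)*5.057530] = 3.472205; exercise = 2.909621; V(1,1) = max -> 3.472205
  V(0,0) = exp(-r*dt) * [p*0.878758 + (1-p)*3.472205] = 2.288917; exercise = 0.000000; V(0,0) = max -> 2.288917

Answer: Price = V(0,0) = 2.2889


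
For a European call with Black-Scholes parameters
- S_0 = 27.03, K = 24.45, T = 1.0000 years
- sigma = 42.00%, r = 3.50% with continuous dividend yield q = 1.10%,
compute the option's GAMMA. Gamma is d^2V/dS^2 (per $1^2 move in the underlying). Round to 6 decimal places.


Answer: Gamma = 0.030580

Derivation:
d1 = 0.5059932009; d2 = 0.0859932009
phi(d1) = 0.3510056029; exp(-qT) = 0.9890602788; exp(-rT) = 0.9656054163
Gamma = exp(-qT) * phi(d1) / (S * sigma * sqrt(T)) = 0.9890602788 * 0.3510056029 / (27.0300 * 0.4200 * 1.0000000000) = 0.030580


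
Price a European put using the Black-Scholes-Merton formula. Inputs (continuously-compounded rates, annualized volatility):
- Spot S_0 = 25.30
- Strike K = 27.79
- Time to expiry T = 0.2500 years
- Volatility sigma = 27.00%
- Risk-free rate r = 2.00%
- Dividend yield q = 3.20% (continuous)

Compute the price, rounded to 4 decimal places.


d1 = (ln(S/K) + (r - q + 0.5*sigma^2) * T) / (sigma * sqrt(T)) = -0.65006924
d2 = d1 - sigma * sqrt(T) = -0.78506924
exp(-rT) = 0.99501248; exp(-qT) = 0.99203191
P = K * exp(-rT) * N(-d2) - S_0 * exp(-qT) * N(-d1)
N(-d1) = 0.74217625; N(-d2) = 0.78379351
P = 27.7900 * 0.99501248 * 0.78379351 - 25.3000 * 0.99203191 * 0.74217625 = 3.0455

Answer: Price = 3.0455


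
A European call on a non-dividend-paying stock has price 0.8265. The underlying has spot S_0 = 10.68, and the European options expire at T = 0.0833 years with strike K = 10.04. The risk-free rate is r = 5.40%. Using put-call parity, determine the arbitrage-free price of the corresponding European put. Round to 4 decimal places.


Answer: Put price = 0.1414

Derivation:
Put-call parity: C - P = S_0 * exp(-qT) - K * exp(-rT).
S_0 * exp(-qT) = 10.6800 * 1.00000000 = 10.68000000
K * exp(-rT) = 10.0400 * 0.99551190 = 9.99493949
P = C - S*exp(-qT) + K*exp(-rT)
P = 0.8265 - 10.68000000 + 9.99493949 = 0.1414


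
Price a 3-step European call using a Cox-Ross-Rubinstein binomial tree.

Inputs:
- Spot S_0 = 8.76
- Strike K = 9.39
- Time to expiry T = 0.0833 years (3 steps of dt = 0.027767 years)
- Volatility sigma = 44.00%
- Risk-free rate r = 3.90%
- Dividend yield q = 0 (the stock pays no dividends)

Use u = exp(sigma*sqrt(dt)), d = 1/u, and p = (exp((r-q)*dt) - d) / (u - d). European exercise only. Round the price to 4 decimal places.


dt = T/N = 0.027767
u = exp(sigma*sqrt(dt)) = 1.076073; d = 1/u = 0.929305
p = (exp((r-q)*dt) - d) / (u - d) = 0.489061
Discount per step: exp(-r*dt) = 0.998918
Stock lattice S(k, i) with i counting down-moves:
  k=0: S(0,0) = 8.7600
  k=1: S(1,0) = 9.4264; S(1,1) = 8.1407
  k=2: S(2,0) = 10.1435; S(2,1) = 8.7600; S(2,2) = 7.5652
  k=3: S(3,0) = 10.9152; S(3,1) = 9.4264; S(3,2) = 8.1407; S(3,3) = 7.0304
Terminal payoffs V(N, i) = max(S_T - K, 0):
  V(3,0) = 1.525152; V(3,1) = 0.036403; V(3,2) = 0.000000; V(3,3) = 0.000000
Backward induction: V(k, i) = exp(-r*dt) * [p * V(k+1, i) + (1-p) * V(k+1, i+1)].
  V(2,0) = exp(-r*dt) * [p*1.525152 + (1-p)*0.036403] = 0.763664
  V(2,1) = exp(-r*dt) * [p*0.036403 + (1-p)*0.000000] = 0.017784
  V(2,2) = exp(-r*dt) * [p*0.000000 + (1-p)*0.000000] = 0.000000
  V(1,0) = exp(-r*dt) * [p*0.763664 + (1-p)*0.017784] = 0.382151
  V(1,1) = exp(-r*dt) * [p*0.017784 + (1-p)*0.000000] = 0.008688
  V(0,0) = exp(-r*dt) * [p*0.382151 + (1-p)*0.008688] = 0.191127

Answer: Price = V(0,0) = 0.1911


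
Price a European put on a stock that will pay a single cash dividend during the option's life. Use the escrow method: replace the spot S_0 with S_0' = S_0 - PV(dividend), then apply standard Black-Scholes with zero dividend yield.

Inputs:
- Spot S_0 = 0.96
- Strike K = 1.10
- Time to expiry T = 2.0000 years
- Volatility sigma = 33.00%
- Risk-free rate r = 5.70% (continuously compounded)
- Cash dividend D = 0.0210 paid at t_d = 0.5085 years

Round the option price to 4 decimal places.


Answer: Price = 0.1989

Derivation:
PV(D) = D * exp(-r * t_d) = 0.0210 * 0.97143152 = 0.02040006
S_0' = S_0 - PV(D) = 0.9600 - 0.02040006 = 0.93959994
d1 = (ln(S_0'/K) + (r + sigma^2/2)*T) / (sigma*sqrt(T)) = 0.13989728
d2 = d1 - sigma*sqrt(T) = -0.32679320
exp(-rT) = 0.89225796
N(-d1) = 0.44437058; N(-d2) = 0.62808785
P = K * exp(-rT) * N(-d2) - S_0' * N(-d1) = 1.1000 * 0.89225796 * 0.62808785 - 0.93959994 * 0.44437058 = 0.1989


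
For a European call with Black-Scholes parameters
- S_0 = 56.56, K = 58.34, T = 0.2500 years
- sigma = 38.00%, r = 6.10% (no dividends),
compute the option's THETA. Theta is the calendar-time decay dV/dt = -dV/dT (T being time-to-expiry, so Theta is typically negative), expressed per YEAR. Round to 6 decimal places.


d1 = 0.0121792482; d2 = -0.1778207518
phi(d1) = 0.3989126931; exp(-qT) = 1.0000000000; exp(-rT) = 0.9848656924
Theta = -S*exp(-qT)*phi(d1)*sigma/(2*sqrt(T)) - r*K*exp(-rT)*N(d2) + q*S*exp(-qT)*N(d1)
N(d1) = 0.5048586969; N(d2) = 0.4294318747; sqrt(T) = 0.5000000000
Term 1 = -56.5600 * 1.0000000000 * 0.3989126931 * 0.3800 / (2 * 0.5000000000) = -8.5737507303
Term 2 = -0.0610 * 58.3400 * 0.9848656924 * 0.4294318747 = -1.5051075902
Term 3 = 0 (no dividend yield, q = 0)
Theta = -8.5737507303 + (-1.5051075902) + (0.0000000000) = -10.078858

Answer: Theta = -10.078858


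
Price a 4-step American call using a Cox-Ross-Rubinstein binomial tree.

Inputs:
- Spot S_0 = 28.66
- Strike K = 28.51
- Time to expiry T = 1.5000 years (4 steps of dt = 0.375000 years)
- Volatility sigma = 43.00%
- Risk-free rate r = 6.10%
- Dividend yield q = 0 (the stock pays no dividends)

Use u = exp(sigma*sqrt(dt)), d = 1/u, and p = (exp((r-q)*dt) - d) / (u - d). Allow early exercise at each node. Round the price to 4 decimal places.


Answer: Price = V(0,0) = 6.7725

Derivation:
dt = T/N = 0.375000
u = exp(sigma*sqrt(dt)) = 1.301243; d = 1/u = 0.768496
p = (exp((r-q)*dt) - d) / (u - d) = 0.477980
Discount per step: exp(-r*dt) = 0.977385
Stock lattice S(k, i) with i counting down-moves:
  k=0: S(0,0) = 28.6600
  k=1: S(1,0) = 37.2936; S(1,1) = 22.0251
  k=2: S(2,0) = 48.5281; S(2,1) = 28.6600; S(2,2) = 16.9262
  k=3: S(3,0) = 63.1468; S(3,1) = 37.2936; S(3,2) = 22.0251; S(3,3) = 13.0077
  k=4: S(4,0) = 82.1694; S(4,1) = 48.5281; S(4,2) = 28.6600; S(4,3) = 16.9262; S(4,4) = 9.9964
Terminal payoffs V(N, i) = max(S_T - K, 0):
  V(4,0) = 53.659403; V(4,1) = 20.018086; V(4,2) = 0.150000; V(4,3) = 0.000000; V(4,4) = 0.000000
Backward induction: V(k, i) = exp(-r*dt) * [p * V(k+1, i) + (1-p) * V(k+1, i+1)]; then take max(V_cont, immediate exercise) for American.
  V(3,0) = exp(-r*dt) * [p*53.659403 + (1-p)*20.018086] = 35.281607; exercise = 34.636844; V(3,0) = max -> 35.281607
  V(3,1) = exp(-r*dt) * [p*20.018086 + (1-p)*0.150000] = 9.428395; exercise = 8.783631; V(3,1) = max -> 9.428395
  V(3,2) = exp(-r*dt) * [p*0.150000 + (1-p)*0.000000] = 0.070076; exercise = 0.000000; V(3,2) = max -> 0.070076
  V(3,3) = exp(-r*dt) * [p*0.000000 + (1-p)*0.000000] = 0.000000; exercise = 0.000000; V(3,3) = max -> 0.000000
  V(2,0) = exp(-r*dt) * [p*35.281607 + (1-p)*9.428395] = 21.293031; exercise = 20.018086; V(2,0) = max -> 21.293031
  V(2,1) = exp(-r*dt) * [p*9.428395 + (1-p)*0.070076] = 4.440423; exercise = 0.150000; V(2,1) = max -> 4.440423
  V(2,2) = exp(-r*dt) * [p*0.070076 + (1-p)*0.000000] = 0.032737; exercise = 0.000000; V(2,2) = max -> 0.032737
  V(1,0) = exp(-r*dt) * [p*21.293031 + (1-p)*4.440423] = 12.213046; exercise = 8.783631; V(1,0) = max -> 12.213046
  V(1,1) = exp(-r*dt) * [p*4.440423 + (1-p)*0.032737] = 2.091139; exercise = 0.000000; V(1,1) = max -> 2.091139
  V(0,0) = exp(-r*dt) * [p*12.213046 + (1-p)*2.091139] = 6.772505; exercise = 0.150000; V(0,0) = max -> 6.772505


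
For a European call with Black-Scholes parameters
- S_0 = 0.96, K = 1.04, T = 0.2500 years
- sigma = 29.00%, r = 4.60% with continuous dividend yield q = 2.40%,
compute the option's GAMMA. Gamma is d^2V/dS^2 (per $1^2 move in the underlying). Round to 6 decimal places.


Answer: Gamma = 2.584172

Derivation:
d1 = -0.4415876391; d2 = -0.5865876391
phi(d1) = 0.3618815413; exp(-qT) = 0.9940179641; exp(-rT) = 0.9885658722
Gamma = exp(-qT) * phi(d1) / (S * sigma * sqrt(T)) = 0.9940179641 * 0.3618815413 / (0.9600 * 0.2900 * 0.5000000000) = 2.584172


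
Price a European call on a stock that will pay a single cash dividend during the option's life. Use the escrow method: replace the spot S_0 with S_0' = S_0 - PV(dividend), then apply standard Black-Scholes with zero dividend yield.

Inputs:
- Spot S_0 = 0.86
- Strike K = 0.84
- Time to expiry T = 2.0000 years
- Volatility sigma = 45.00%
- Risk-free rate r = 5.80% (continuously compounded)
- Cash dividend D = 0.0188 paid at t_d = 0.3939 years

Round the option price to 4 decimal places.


Answer: Price = 0.2485

Derivation:
PV(D) = D * exp(-r * t_d) = 0.0188 * 0.97741280 = 0.01837536
S_0' = S_0 - PV(D) = 0.8600 - 0.01837536 = 0.84162464
d1 = (ln(S_0'/K) + (r + sigma^2/2)*T) / (sigma*sqrt(T)) = 0.50351067
d2 = d1 - sigma*sqrt(T) = -0.13288544
exp(-rT) = 0.89047522
N(d1) = 0.69269736; N(d2) = 0.44714199
C = S_0' * N(d1) - K * exp(-rT) * N(d2) = 0.84162464 * 0.69269736 - 0.8400 * 0.89047522 * 0.44714199 = 0.2485


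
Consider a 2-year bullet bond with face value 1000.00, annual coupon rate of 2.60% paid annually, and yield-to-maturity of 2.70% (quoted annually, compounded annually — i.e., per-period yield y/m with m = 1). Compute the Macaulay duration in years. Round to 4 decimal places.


Answer: Macaulay duration = 1.9746 years

Derivation:
Coupon per period c = face * coupon_rate / m = 26.000000
Periods per year m = 1; per-period yield y/m = 0.027000
Number of cashflows N = 2
Cashflows (t years, CF_t, discount factor 1/(1+y/m)^(m*t), PV):
  t = 1.0000: CF_t = 26.000000, DF = 0.973710, PV = 25.316456
  t = 2.0000: CF_t = 1026.000000, DF = 0.948111, PV = 972.761724
Price P = sum_t PV_t = 998.078179
Macaulay numerator sum_t t * PV_t:
  t * PV_t at t = 1.0000: 25.316456
  t * PV_t at t = 2.0000: 1945.523447
Macaulay duration D = (sum_t t * PV_t) / P = 1970.839903 / 998.078179 = 1.974635


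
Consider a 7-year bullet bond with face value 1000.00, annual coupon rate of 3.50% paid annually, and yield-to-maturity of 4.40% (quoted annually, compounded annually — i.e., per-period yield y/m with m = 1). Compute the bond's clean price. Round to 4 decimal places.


Answer: Price = 946.7711

Derivation:
Coupon per period c = face * coupon_rate / m = 35.000000
Periods per year m = 1; per-period yield y/m = 0.044000
Number of cashflows N = 7
Cashflows (t years, CF_t, discount factor 1/(1+y/m)^(m*t), PV):
  t = 1.0000: CF_t = 35.000000, DF = 0.957854, PV = 33.524904
  t = 2.0000: CF_t = 35.000000, DF = 0.917485, PV = 32.111977
  t = 3.0000: CF_t = 35.000000, DF = 0.878817, PV = 30.758599
  t = 4.0000: CF_t = 35.000000, DF = 0.841779, PV = 29.462259
  t = 5.0000: CF_t = 35.000000, DF = 0.806302, PV = 28.220555
  t = 6.0000: CF_t = 35.000000, DF = 0.772320, PV = 27.031183
  t = 7.0000: CF_t = 1035.000000, DF = 0.739770, PV = 765.661587
Price P = sum_t PV_t = 946.771065


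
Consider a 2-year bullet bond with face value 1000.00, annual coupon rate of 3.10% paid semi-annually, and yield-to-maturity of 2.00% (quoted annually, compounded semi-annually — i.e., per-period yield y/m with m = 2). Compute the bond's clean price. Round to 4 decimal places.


Coupon per period c = face * coupon_rate / m = 15.500000
Periods per year m = 2; per-period yield y/m = 0.010000
Number of cashflows N = 4
Cashflows (t years, CF_t, discount factor 1/(1+y/m)^(m*t), PV):
  t = 0.5000: CF_t = 15.500000, DF = 0.990099, PV = 15.346535
  t = 1.0000: CF_t = 15.500000, DF = 0.980296, PV = 15.194589
  t = 1.5000: CF_t = 15.500000, DF = 0.970590, PV = 15.044147
  t = 2.0000: CF_t = 1015.500000, DF = 0.960980, PV = 975.875540
Price P = sum_t PV_t = 1021.460811

Answer: Price = 1021.4608


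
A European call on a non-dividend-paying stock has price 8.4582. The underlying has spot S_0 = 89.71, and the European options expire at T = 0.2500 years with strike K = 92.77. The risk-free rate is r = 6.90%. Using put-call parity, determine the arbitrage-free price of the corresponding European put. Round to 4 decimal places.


Put-call parity: C - P = S_0 * exp(-qT) - K * exp(-rT).
S_0 * exp(-qT) = 89.7100 * 1.00000000 = 89.71000000
K * exp(-rT) = 92.7700 * 0.98289793 = 91.18344091
P = C - S*exp(-qT) + K*exp(-rT)
P = 8.4582 - 89.71000000 + 91.18344091 = 9.9316

Answer: Put price = 9.9316


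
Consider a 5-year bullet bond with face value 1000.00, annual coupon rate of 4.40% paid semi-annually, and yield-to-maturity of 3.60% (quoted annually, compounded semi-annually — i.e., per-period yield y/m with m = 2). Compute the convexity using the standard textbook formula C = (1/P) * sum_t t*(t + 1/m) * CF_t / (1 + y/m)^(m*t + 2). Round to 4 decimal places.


Answer: Convexity = 23.3863

Derivation:
Coupon per period c = face * coupon_rate / m = 22.000000
Periods per year m = 2; per-period yield y/m = 0.018000
Number of cashflows N = 10
Cashflows (t years, CF_t, discount factor 1/(1+y/m)^(m*t), PV):
  t = 0.5000: CF_t = 22.000000, DF = 0.982318, PV = 21.611002
  t = 1.0000: CF_t = 22.000000, DF = 0.964949, PV = 21.228882
  t = 1.5000: CF_t = 22.000000, DF = 0.947887, PV = 20.853519
  t = 2.0000: CF_t = 22.000000, DF = 0.931127, PV = 20.484792
  t = 2.5000: CF_t = 22.000000, DF = 0.914663, PV = 20.122586
  t = 3.0000: CF_t = 22.000000, DF = 0.898490, PV = 19.766784
  t = 3.5000: CF_t = 22.000000, DF = 0.882603, PV = 19.417273
  t = 4.0000: CF_t = 22.000000, DF = 0.866997, PV = 19.073942
  t = 4.5000: CF_t = 22.000000, DF = 0.851667, PV = 18.736682
  t = 5.0000: CF_t = 1022.000000, DF = 0.836608, PV = 855.013783
Price P = sum_t PV_t = 1036.309245
Convexity numerator sum_t t*(t + 1/m) * CF_t / (1+y/m)^(m*t + 2):
  t = 0.5000: term = 10.426759
  t = 1.0000: term = 30.727189
  t = 1.5000: term = 60.367758
  t = 2.0000: term = 98.833919
  t = 2.5000: term = 145.629547
  t = 3.0000: term = 200.276391
  t = 3.5000: term = 262.313544
  t = 4.0000: term = 331.296926
  t = 4.5000: term = 406.798779
  t = 5.0000: term = 22688.733482
Convexity = (1/P) * sum = 24235.404293 / 1036.309245 = 23.386267


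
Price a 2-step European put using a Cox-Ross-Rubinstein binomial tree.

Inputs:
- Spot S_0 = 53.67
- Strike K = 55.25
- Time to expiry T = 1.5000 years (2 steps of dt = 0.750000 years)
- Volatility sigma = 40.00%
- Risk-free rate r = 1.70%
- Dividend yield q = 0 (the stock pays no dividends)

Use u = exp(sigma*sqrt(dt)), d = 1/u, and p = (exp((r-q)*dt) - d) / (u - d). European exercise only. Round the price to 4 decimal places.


Answer: Price = V(0,0) = 9.6770

Derivation:
dt = T/N = 0.750000
u = exp(sigma*sqrt(dt)) = 1.413982; d = 1/u = 0.707222
p = (exp((r-q)*dt) - d) / (u - d) = 0.432409
Discount per step: exp(-r*dt) = 0.987331
Stock lattice S(k, i) with i counting down-moves:
  k=0: S(0,0) = 53.6700
  k=1: S(1,0) = 75.8884; S(1,1) = 37.9566
  k=2: S(2,0) = 107.3049; S(2,1) = 53.6700; S(2,2) = 26.8438
Terminal payoffs V(N, i) = max(K - S_T, 0):
  V(2,0) = 0.000000; V(2,1) = 1.580000; V(2,2) = 28.406227
Backward induction: V(k, i) = exp(-r*dt) * [p * V(k+1, i) + (1-p) * V(k+1, i+1)].
  V(1,0) = exp(-r*dt) * [p*0.000000 + (1-p)*1.580000] = 0.885433
  V(1,1) = exp(-r*dt) * [p*1.580000 + (1-p)*28.406227] = 16.593411
  V(0,0) = exp(-r*dt) * [p*0.885433 + (1-p)*16.593411] = 9.676972


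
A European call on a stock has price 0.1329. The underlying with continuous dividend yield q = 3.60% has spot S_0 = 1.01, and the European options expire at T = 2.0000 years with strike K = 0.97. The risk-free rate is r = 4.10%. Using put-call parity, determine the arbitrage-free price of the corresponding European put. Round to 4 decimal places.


Answer: Put price = 0.0867

Derivation:
Put-call parity: C - P = S_0 * exp(-qT) - K * exp(-rT).
S_0 * exp(-qT) = 1.0100 * 0.93053090 = 0.93983620
K * exp(-rT) = 0.9700 * 0.92127196 = 0.89363380
P = C - S*exp(-qT) + K*exp(-rT)
P = 0.1329 - 0.93983620 + 0.89363380 = 0.0867


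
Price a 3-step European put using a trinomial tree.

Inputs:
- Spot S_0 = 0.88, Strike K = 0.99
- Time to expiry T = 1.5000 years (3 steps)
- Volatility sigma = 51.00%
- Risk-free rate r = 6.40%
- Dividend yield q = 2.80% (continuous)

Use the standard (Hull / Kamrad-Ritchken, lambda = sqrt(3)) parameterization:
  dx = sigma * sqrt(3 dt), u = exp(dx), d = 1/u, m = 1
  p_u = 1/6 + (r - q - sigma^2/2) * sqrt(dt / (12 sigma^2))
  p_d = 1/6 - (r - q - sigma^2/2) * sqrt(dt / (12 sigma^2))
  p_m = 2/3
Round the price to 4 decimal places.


Answer: Price = V(0,0) = 0.2387

Derivation:
dt = T/N = 0.500000; dx = sigma*sqrt(3*dt) = 0.624620
u = exp(dx) = 1.867536; d = 1/u = 0.535465
p_u = 0.129024, p_m = 0.666667, p_d = 0.204310
Discount per step: exp(-r*dt) = 0.968507
Stock lattice S(k, j) with j the centered position index:
  k=0: S(0,+0) = 0.8800
  k=1: S(1,-1) = 0.4712; S(1,+0) = 0.8800; S(1,+1) = 1.6434
  k=2: S(2,-2) = 0.2523; S(2,-1) = 0.4712; S(2,+0) = 0.8800; S(2,+1) = 1.6434; S(2,+2) = 3.0692
  k=3: S(3,-3) = 0.1351; S(3,-2) = 0.2523; S(3,-1) = 0.4712; S(3,+0) = 0.8800; S(3,+1) = 1.6434; S(3,+2) = 3.0692; S(3,+3) = 5.7318
Terminal payoffs V(N, j) = max(K - S_T, 0):
  V(3,-3) = 0.854894; V(3,-2) = 0.737684; V(3,-1) = 0.518791; V(3,+0) = 0.110000; V(3,+1) = 0.000000; V(3,+2) = 0.000000; V(3,+3) = 0.000000
Backward induction: V(k, j) = exp(-r*dt) * [p_u * V(k+1, j+1) + p_m * V(k+1, j) + p_d * V(k+1, j-1)]
  V(2,-2) = exp(-r*dt) * [p_u*0.518791 + p_m*0.737684 + p_d*0.854894] = 0.710292
  V(2,-1) = exp(-r*dt) * [p_u*0.110000 + p_m*0.518791 + p_d*0.737684] = 0.494683
  V(2,+0) = exp(-r*dt) * [p_u*0.000000 + p_m*0.110000 + p_d*0.518791] = 0.173680
  V(2,+1) = exp(-r*dt) * [p_u*0.000000 + p_m*0.000000 + p_d*0.110000] = 0.021766
  V(2,+2) = exp(-r*dt) * [p_u*0.000000 + p_m*0.000000 + p_d*0.000000] = 0.000000
  V(1,-1) = exp(-r*dt) * [p_u*0.173680 + p_m*0.494683 + p_d*0.710292] = 0.481655
  V(1,+0) = exp(-r*dt) * [p_u*0.021766 + p_m*0.173680 + p_d*0.494683] = 0.212745
  V(1,+1) = exp(-r*dt) * [p_u*0.000000 + p_m*0.021766 + p_d*0.173680] = 0.048421
  V(0,+0) = exp(-r*dt) * [p_u*0.048421 + p_m*0.212745 + p_d*0.481655] = 0.238722


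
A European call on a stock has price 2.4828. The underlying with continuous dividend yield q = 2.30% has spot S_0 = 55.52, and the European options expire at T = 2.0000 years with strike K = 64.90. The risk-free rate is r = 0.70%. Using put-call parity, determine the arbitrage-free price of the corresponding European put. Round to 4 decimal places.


Put-call parity: C - P = S_0 * exp(-qT) - K * exp(-rT).
S_0 * exp(-qT) = 55.5200 * 0.95504196 = 53.02392974
K * exp(-rT) = 64.9000 * 0.98609754 = 63.99773062
P = C - S*exp(-qT) + K*exp(-rT)
P = 2.4828 - 53.02392974 + 63.99773062 = 13.4566

Answer: Put price = 13.4566


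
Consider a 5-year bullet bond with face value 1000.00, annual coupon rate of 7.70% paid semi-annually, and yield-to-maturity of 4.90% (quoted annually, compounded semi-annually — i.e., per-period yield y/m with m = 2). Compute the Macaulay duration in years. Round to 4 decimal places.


Coupon per period c = face * coupon_rate / m = 38.500000
Periods per year m = 2; per-period yield y/m = 0.024500
Number of cashflows N = 10
Cashflows (t years, CF_t, discount factor 1/(1+y/m)^(m*t), PV):
  t = 0.5000: CF_t = 38.500000, DF = 0.976086, PV = 37.579307
  t = 1.0000: CF_t = 38.500000, DF = 0.952744, PV = 36.680632
  t = 1.5000: CF_t = 38.500000, DF = 0.929960, PV = 35.803447
  t = 2.0000: CF_t = 38.500000, DF = 0.907721, PV = 34.947240
  t = 2.5000: CF_t = 38.500000, DF = 0.886013, PV = 34.111508
  t = 3.0000: CF_t = 38.500000, DF = 0.864825, PV = 33.295762
  t = 3.5000: CF_t = 38.500000, DF = 0.844143, PV = 32.499523
  t = 4.0000: CF_t = 38.500000, DF = 0.823957, PV = 31.722326
  t = 4.5000: CF_t = 38.500000, DF = 0.804252, PV = 30.963715
  t = 5.0000: CF_t = 1038.500000, DF = 0.785019, PV = 815.242615
Price P = sum_t PV_t = 1122.846075
Macaulay numerator sum_t t * PV_t:
  t * PV_t at t = 0.5000: 18.789653
  t * PV_t at t = 1.0000: 36.680632
  t * PV_t at t = 1.5000: 53.705171
  t * PV_t at t = 2.0000: 69.894479
  t * PV_t at t = 2.5000: 85.278769
  t * PV_t at t = 3.0000: 99.887285
  t * PV_t at t = 3.5000: 113.748331
  t * PV_t at t = 4.0000: 126.889305
  t * PV_t at t = 4.5000: 139.336719
  t * PV_t at t = 5.0000: 4076.213076
Macaulay duration D = (sum_t t * PV_t) / P = 4820.423420 / 1122.846075 = 4.293040

Answer: Macaulay duration = 4.2930 years


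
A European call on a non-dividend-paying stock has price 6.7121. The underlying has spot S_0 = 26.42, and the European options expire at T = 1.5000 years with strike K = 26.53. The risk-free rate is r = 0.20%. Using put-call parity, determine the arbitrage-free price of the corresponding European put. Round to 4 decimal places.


Answer: Put price = 6.7426

Derivation:
Put-call parity: C - P = S_0 * exp(-qT) - K * exp(-rT).
S_0 * exp(-qT) = 26.4200 * 1.00000000 = 26.42000000
K * exp(-rT) = 26.5300 * 0.99700450 = 26.45052927
P = C - S*exp(-qT) + K*exp(-rT)
P = 6.7121 - 26.42000000 + 26.45052927 = 6.7426


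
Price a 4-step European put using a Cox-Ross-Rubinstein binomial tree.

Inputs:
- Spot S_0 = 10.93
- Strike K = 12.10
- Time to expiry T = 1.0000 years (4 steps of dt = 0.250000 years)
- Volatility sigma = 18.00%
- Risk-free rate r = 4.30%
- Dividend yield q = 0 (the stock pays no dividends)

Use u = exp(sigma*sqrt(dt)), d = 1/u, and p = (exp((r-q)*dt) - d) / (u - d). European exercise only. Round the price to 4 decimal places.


dt = T/N = 0.250000
u = exp(sigma*sqrt(dt)) = 1.094174; d = 1/u = 0.913931
p = (exp((r-q)*dt) - d) / (u - d) = 0.537479
Discount per step: exp(-r*dt) = 0.989308
Stock lattice S(k, i) with i counting down-moves:
  k=0: S(0,0) = 10.9300
  k=1: S(1,0) = 11.9593; S(1,1) = 9.9893
  k=2: S(2,0) = 13.0856; S(2,1) = 10.9300; S(2,2) = 9.1295
  k=3: S(3,0) = 14.3179; S(3,1) = 11.9593; S(3,2) = 9.9893; S(3,3) = 8.3437
  k=4: S(4,0) = 15.6663; S(4,1) = 13.0856; S(4,2) = 10.9300; S(4,3) = 9.1295; S(4,4) = 7.6256
Terminal payoffs V(N, i) = max(K - S_T, 0):
  V(4,0) = 0.000000; V(4,1) = 0.000000; V(4,2) = 1.170000; V(4,3) = 2.970497; V(4,4) = 4.474398
Backward induction: V(k, i) = exp(-r*dt) * [p * V(k+1, i) + (1-p) * V(k+1, i+1)].
  V(3,0) = exp(-r*dt) * [p*0.000000 + (1-p)*0.000000] = 0.000000
  V(3,1) = exp(-r*dt) * [p*0.000000 + (1-p)*1.170000] = 0.535364
  V(3,2) = exp(-r*dt) * [p*1.170000 + (1-p)*2.970497] = 1.981354
  V(3,3) = exp(-r*dt) * [p*2.970497 + (1-p)*4.474398] = 3.626884
  V(2,0) = exp(-r*dt) * [p*0.000000 + (1-p)*0.535364] = 0.244970
  V(2,1) = exp(-r*dt) * [p*0.535364 + (1-p)*1.981354] = 1.191290
  V(2,2) = exp(-r*dt) * [p*1.981354 + (1-p)*3.626884] = 2.713123
  V(1,0) = exp(-r*dt) * [p*0.244970 + (1-p)*1.191290] = 0.675364
  V(1,1) = exp(-r*dt) * [p*1.191290 + (1-p)*2.713123] = 1.874906
  V(0,0) = exp(-r*dt) * [p*0.675364 + (1-p)*1.874906] = 1.217024

Answer: Price = V(0,0) = 1.2170


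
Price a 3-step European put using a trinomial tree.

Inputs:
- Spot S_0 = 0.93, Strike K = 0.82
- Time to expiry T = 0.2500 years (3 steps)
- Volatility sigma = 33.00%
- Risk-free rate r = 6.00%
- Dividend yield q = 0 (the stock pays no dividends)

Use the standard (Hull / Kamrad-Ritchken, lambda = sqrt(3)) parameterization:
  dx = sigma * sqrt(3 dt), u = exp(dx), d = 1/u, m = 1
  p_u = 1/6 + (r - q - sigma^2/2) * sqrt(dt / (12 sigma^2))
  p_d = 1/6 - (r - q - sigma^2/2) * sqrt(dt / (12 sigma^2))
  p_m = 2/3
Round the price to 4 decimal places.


dt = T/N = 0.083333; dx = sigma*sqrt(3*dt) = 0.165000
u = exp(dx) = 1.179393; d = 1/u = 0.847894
p_u = 0.168068, p_m = 0.666667, p_d = 0.165265
Discount per step: exp(-r*dt) = 0.995012
Stock lattice S(k, j) with j the centered position index:
  k=0: S(0,+0) = 0.9300
  k=1: S(1,-1) = 0.7885; S(1,+0) = 0.9300; S(1,+1) = 1.0968
  k=2: S(2,-2) = 0.6686; S(2,-1) = 0.7885; S(2,+0) = 0.9300; S(2,+1) = 1.0968; S(2,+2) = 1.2936
  k=3: S(3,-3) = 0.5669; S(3,-2) = 0.6686; S(3,-1) = 0.7885; S(3,+0) = 0.9300; S(3,+1) = 1.0968; S(3,+2) = 1.2936; S(3,+3) = 1.5257
Terminal payoffs V(N, j) = max(K - S_T, 0):
  V(3,-3) = 0.253099; V(3,-2) = 0.151401; V(3,-1) = 0.031459; V(3,+0) = 0.000000; V(3,+1) = 0.000000; V(3,+2) = 0.000000; V(3,+3) = 0.000000
Backward induction: V(k, j) = exp(-r*dt) * [p_u * V(k+1, j+1) + p_m * V(k+1, j) + p_d * V(k+1, j-1)]
  V(2,-2) = exp(-r*dt) * [p_u*0.031459 + p_m*0.151401 + p_d*0.253099] = 0.147311
  V(2,-1) = exp(-r*dt) * [p_u*0.000000 + p_m*0.031459 + p_d*0.151401] = 0.045764
  V(2,+0) = exp(-r*dt) * [p_u*0.000000 + p_m*0.000000 + p_d*0.031459] = 0.005173
  V(2,+1) = exp(-r*dt) * [p_u*0.000000 + p_m*0.000000 + p_d*0.000000] = 0.000000
  V(2,+2) = exp(-r*dt) * [p_u*0.000000 + p_m*0.000000 + p_d*0.000000] = 0.000000
  V(1,-1) = exp(-r*dt) * [p_u*0.005173 + p_m*0.045764 + p_d*0.147311] = 0.055447
  V(1,+0) = exp(-r*dt) * [p_u*0.000000 + p_m*0.005173 + p_d*0.045764] = 0.010957
  V(1,+1) = exp(-r*dt) * [p_u*0.000000 + p_m*0.000000 + p_d*0.005173] = 0.000851
  V(0,+0) = exp(-r*dt) * [p_u*0.000851 + p_m*0.010957 + p_d*0.055447] = 0.016528

Answer: Price = V(0,0) = 0.0165
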